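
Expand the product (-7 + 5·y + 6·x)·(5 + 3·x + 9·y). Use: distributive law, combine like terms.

-35 + 9·x - 38·y + 69·x·y + 45·y² + 18·x²

(-7 + 5·y + 6·x)·(5 + 3·x + 9·y)
= -35 - 21·x - 63·y + 25·y + 15·x·y + 45·y² + 30·x + 18·x² + 54·x·y    [distributive law]
= -35 + 9·x - 38·y + 69·x·y + 45·y² + 18·x²    [combine like terms]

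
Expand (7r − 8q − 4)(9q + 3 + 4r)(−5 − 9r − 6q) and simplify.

(7r − 8q − 4)(9q + 3 + 4r)(−5 − 9r − 6q)
= (63qr + 21r + 28r^2 − 72q^2 − 24q − 32qr − 36q − 12 − 16r)(−5 − 9r − 6q)    [distributive law]
= (31qr + 5r + 28r^2 − 72q^2 − 60q − 12)(−5 − 9r − 6q)    [combine like terms]
= −155qr − 279qr^2 − 186q^2r − 25r − 45r^2 − 30qr − 140r^2 − 252r^3 − 168qr^2 + 360q^2 + 648q^2r + 432q^3 + 300q + 540qr + 360q^2 + 60 + 108r + 72q    [distributive law]
= 355qr − 447qr^2 + 462q^2r + 83r − 185r^2 − 252r^3 + 720q^2 + 432q^3 + 372q + 60    [combine like terms]

355qr − 447qr^2 + 462q^2r + 83r − 185r^2 − 252r^3 + 720q^2 + 432q^3 + 372q + 60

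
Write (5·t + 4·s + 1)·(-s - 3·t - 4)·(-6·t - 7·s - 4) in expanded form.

207·s·t^2 + 143·s^2·t + 331·s·t + 90·t^3 + 198·t^2 + 116·t + 28·s^3 + 135·s^2 + 96·s + 16

(5·t + 4·s + 1)·(-s - 3·t - 4)·(-6·t - 7·s - 4)
= (-5·s·t - 15·t^2 - 20·t - 4·s^2 - 12·s·t - 16·s - s - 3·t - 4)·(-6·t - 7·s - 4)    [distributive law]
= (-17·s·t - 15·t^2 - 23·t - 4·s^2 - 17·s - 4)·(-6·t - 7·s - 4)    [combine like terms]
= 102·s·t^2 + 119·s^2·t + 68·s·t + 90·t^3 + 105·s·t^2 + 60·t^2 + 138·t^2 + 161·s·t + 92·t + 24·s^2·t + 28·s^3 + 16·s^2 + 102·s·t + 119·s^2 + 68·s + 24·t + 28·s + 16    [distributive law]
= 207·s·t^2 + 143·s^2·t + 331·s·t + 90·t^3 + 198·t^2 + 116·t + 28·s^3 + 135·s^2 + 96·s + 16    [combine like terms]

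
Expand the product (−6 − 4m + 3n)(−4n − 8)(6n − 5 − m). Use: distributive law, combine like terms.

288n − 240 − 208m + 108mn² + 112mn − 16m²n − 32m² − 72n³ + 60n²

(−6 − 4m + 3n)(−4n − 8)(6n − 5 − m)
= (24n + 48 + 16mn + 32m − 12n² − 24n)(6n − 5 − m)    [distributive law]
= (48 + 16mn + 32m − 12n²)(6n − 5 − m)    [combine like terms]
= 288n − 240 − 48m + 96mn² − 80mn − 16m²n + 192mn − 160m − 32m² − 72n³ + 60n² + 12mn²    [distributive law]
= 288n − 240 − 208m + 108mn² + 112mn − 16m²n − 32m² − 72n³ + 60n²    [combine like terms]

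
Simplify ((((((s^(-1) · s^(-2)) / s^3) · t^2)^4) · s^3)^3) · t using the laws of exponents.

s^(-63)t^25

((((((s^(-1) · s^(-2)) / s^3) · t^2)^4) · s^3)^3) · t
= ((((((s^(-1) · s^(-2)) / s^3) · t^2)^4)^3) · ((s^3)^3)) · t    [power of a product]
= (((((s^(-1) · s^(-2)) / s^3) · t^2)^12) · ((s^3)^3)) · t    [power of a power]
= (((((s^(-1) · s^(-2)) / s^3)^12) · ((t^2)^12)) · ((s^3)^3)) · t    [power of a product]
= (((((s^(-1) · s^(-2))^12) / ((s^3)^12)) · ((t^2)^12)) · ((s^3)^3)) · t    [power of a quotient]
= ((((((s^(-1))^12) · ((s^(-2))^12)) / ((s^3)^12)) · ((t^2)^12)) · ((s^3)^3)) · t    [power of a product]
= ((((s^(-12) · ((s^(-2))^12)) / ((s^3)^12)) · ((t^2)^12)) · ((s^3)^3)) · t    [power of a power]
= ((((s^(-12) · s^(-24)) / ((s^3)^12)) · ((t^2)^12)) · ((s^3)^3)) · t    [power of a power]
= (((s^(-36) / ((s^3)^12)) · ((t^2)^12)) · ((s^3)^3)) · t    [product of powers]
= (((s^(-36) / s^36) · ((t^2)^12)) · ((s^3)^3)) · t    [power of a power]
= ((s^(-72) · ((t^2)^12)) · ((s^3)^3)) · t    [quotient of powers]
= ((s^(-72) · t^24) · ((s^3)^3)) · t    [power of a power]
= ((s^(-72) · t^24) · s^9) · t    [power of a power]
= s^(-63)t^25    [product of powers]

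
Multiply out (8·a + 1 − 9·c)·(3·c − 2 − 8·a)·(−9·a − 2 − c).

(8·a + 1 − 9·c)·(3·c − 2 − 8·a)·(−9·a − 2 − c)
= (24·a·c − 16·a − 64·a^2 + 3·c − 2 − 8·a − 27·c^2 + 18·c + 72·a·c)·(−9·a − 2 − c)    [distributive law]
= (96·a·c − 24·a − 64·a^2 + 21·c − 2 − 27·c^2)·(−9·a − 2 − c)    [combine like terms]
= −864·a^2·c − 192·a·c − 96·a·c^2 + 216·a^2 + 48·a + 24·a·c + 576·a^3 + 128·a^2 + 64·a^2·c − 189·a·c − 42·c − 21·c^2 + 18·a + 4 + 2·c + 243·a·c^2 + 54·c^2 + 27·c^3    [distributive law]
= −800·a^2·c − 357·a·c + 147·a·c^2 + 344·a^2 + 66·a + 576·a^3 − 40·c + 33·c^2 + 4 + 27·c^3    [combine like terms]

−800·a^2·c − 357·a·c + 147·a·c^2 + 344·a^2 + 66·a + 576·a^3 − 40·c + 33·c^2 + 4 + 27·c^3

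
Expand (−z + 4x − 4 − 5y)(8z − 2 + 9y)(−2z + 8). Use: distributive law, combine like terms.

16z^3 − 4z^2 − 256z + 98yz^2 − 340yz − 64xz^2 + 272xz − 64x − 72xyz + 288xy + 64 − 208y + 90y^2z − 360y^2

(−z + 4x − 4 − 5y)(8z − 2 + 9y)(−2z + 8)
= (−8z^2 + 2z − 9yz + 32xz − 8x + 36xy − 32z + 8 − 36y − 40yz + 10y − 45y^2)(−2z + 8)    [distributive law]
= (−8z^2 − 30z − 49yz + 32xz − 8x + 36xy + 8 − 26y − 45y^2)(−2z + 8)    [combine like terms]
= 16z^3 − 64z^2 + 60z^2 − 240z + 98yz^2 − 392yz − 64xz^2 + 256xz + 16xz − 64x − 72xyz + 288xy − 16z + 64 + 52yz − 208y + 90y^2z − 360y^2    [distributive law]
= 16z^3 − 4z^2 − 256z + 98yz^2 − 340yz − 64xz^2 + 272xz − 64x − 72xyz + 288xy + 64 − 208y + 90y^2z − 360y^2    [combine like terms]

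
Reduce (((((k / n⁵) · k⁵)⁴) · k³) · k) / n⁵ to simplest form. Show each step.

k²⁸·n⁻²⁵

(((((k / n⁵) · k⁵)⁴) · k³) · k) / n⁵
= (((((k / n⁵)⁴) · ((k⁵)⁴)) · k³) · k) / n⁵    [power of a product]
= (((((k⁴) / ((n⁵)⁴)) · ((k⁵)⁴)) · k³) · k) / n⁵    [power of a quotient]
= ((((k⁴ / n²⁰) · ((k⁵)⁴)) · k³) · k) / n⁵    [power of a power]
= ((((k⁴ / n²⁰) · k²⁰) · k³) · k) / n⁵    [power of a power]
= k²⁸·n⁻²⁵    [quotient of powers; product of powers]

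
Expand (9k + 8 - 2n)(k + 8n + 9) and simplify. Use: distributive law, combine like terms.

9k^2 + 70kn + 89k + 46n + 72 - 16n^2

(9k + 8 - 2n)(k + 8n + 9)
= 9k^2 + 72kn + 81k + 8k + 64n + 72 - 2kn - 16n^2 - 18n    [distributive law]
= 9k^2 + 70kn + 89k + 46n + 72 - 16n^2    [combine like terms]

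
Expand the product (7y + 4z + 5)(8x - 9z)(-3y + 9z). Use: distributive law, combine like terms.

(7y + 4z + 5)(8x - 9z)(-3y + 9z)
= (56xy - 63yz + 32xz - 36z² + 40x - 45z)(-3y + 9z)    [distributive law]
= -168xy² + 504xyz + 189y²z - 567yz² - 96xyz + 288xz² + 108yz² - 324z³ - 120xy + 360xz + 135yz - 405z²    [distributive law]
= -168xy² + 408xyz + 189y²z - 459yz² + 288xz² - 324z³ - 120xy + 360xz + 135yz - 405z²    [combine like terms]

-168xy² + 408xyz + 189y²z - 459yz² + 288xz² - 324z³ - 120xy + 360xz + 135yz - 405z²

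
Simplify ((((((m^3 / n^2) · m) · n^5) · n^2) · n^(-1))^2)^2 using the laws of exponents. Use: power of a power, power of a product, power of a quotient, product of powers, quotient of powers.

((((((m^3 / n^2) · m) · n^5) · n^2) · n^(-1))^2)^2
= (((((m^3 / n^2) · m) · n^5) · n^2) · n^(-1))^4    [power of a power]
= (((((m^3 / n^2) · m) · n^5) · n^2)^4) · ((n^(-1))^4)    [power of a product]
= (((((m^3 / n^2) · m) · n^5)^4) · ((n^2)^4)) · ((n^(-1))^4)    [power of a product]
= (((((m^3 / n^2) · m)^4) · ((n^5)^4)) · ((n^2)^4)) · ((n^(-1))^4)    [power of a product]
= (((((m^3 / n^2)^4) · (m^4)) · ((n^5)^4)) · ((n^2)^4)) · ((n^(-1))^4)    [power of a product]
= ((((((m^3)^4) / ((n^2)^4)) · (m^4)) · ((n^5)^4)) · ((n^2)^4)) · ((n^(-1))^4)    [power of a quotient]
= ((((m^12 / ((n^2)^4)) · (m^4)) · ((n^5)^4)) · ((n^2)^4)) · ((n^(-1))^4)    [power of a power]
= ((((m^12 / n^8) · (m^4)) · ((n^5)^4)) · ((n^2)^4)) · ((n^(-1))^4)    [power of a power]
= ((((m^12 / n^8) · m^4) · n^20) · ((n^2)^4)) · ((n^(-1))^4)    [power of a power]
= ((((m^12 / n^8) · m^4) · n^20) · n^8) · ((n^(-1))^4)    [power of a power]
= ((((m^12 / n^8) · m^4) · n^20) · n^8) · n^(-4)    [power of a power]
= m^16n^16    [quotient of powers; product of powers]

m^16n^16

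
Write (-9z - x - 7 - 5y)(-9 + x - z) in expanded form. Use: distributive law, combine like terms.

(-9z - x - 7 - 5y)(-9 + x - z)
= 81z - 9xz + 9z^2 + 9x - x^2 + xz + 63 - 7x + 7z + 45y - 5xy + 5yz    [distributive law]
= 88z - 8xz + 9z^2 + 2x - x^2 + 63 + 45y - 5xy + 5yz    [combine like terms]

88z - 8xz + 9z^2 + 2x - x^2 + 63 + 45y - 5xy + 5yz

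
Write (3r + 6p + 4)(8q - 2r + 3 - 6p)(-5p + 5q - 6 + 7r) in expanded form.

66pqr + 120q²r + 85qr + 138qr² - 180pr² + 43r² - 42r³ + 133pr + 78r - 102p²r - 420p²q + 240pq² - 478pq + 246p² - 24p + 180p³ + 160q² - 132q - 72

(3r + 6p + 4)(8q - 2r + 3 - 6p)(-5p + 5q - 6 + 7r)
= (24qr - 6r² + 9r - 18pr + 48pq - 12pr + 18p - 36p² + 32q - 8r + 12 - 24p)(-5p + 5q - 6 + 7r)    [distributive law]
= (24qr - 6r² + r - 30pr + 48pq - 6p - 36p² + 32q + 12)(-5p + 5q - 6 + 7r)    [combine like terms]
= -120pqr + 120q²r - 144qr + 168qr² + 30pr² - 30qr² + 36r² - 42r³ - 5pr + 5qr - 6r + 7r² + 150p²r - 150pqr + 180pr - 210pr² - 240p²q + 240pq² - 288pq + 336pqr + 30p² - 30pq + 36p - 42pr + 180p³ - 180p²q + 216p² - 252p²r - 160pq + 160q² - 192q + 224qr - 60p + 60q - 72 + 84r    [distributive law]
= 66pqr + 120q²r + 85qr + 138qr² - 180pr² + 43r² - 42r³ + 133pr + 78r - 102p²r - 420p²q + 240pq² - 478pq + 246p² - 24p + 180p³ + 160q² - 132q - 72    [combine like terms]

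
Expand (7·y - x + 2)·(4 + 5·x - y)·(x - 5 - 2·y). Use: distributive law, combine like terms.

-166·x·y - 146·y - 17·y² + 46·x²·y - 79·x·y² + 14·y³ + 31·x² - 22·x - 5·x³ - 40

(7·y - x + 2)·(4 + 5·x - y)·(x - 5 - 2·y)
= (28·y + 35·x·y - 7·y² - 4·x - 5·x² + x·y + 8 + 10·x - 2·y)·(x - 5 - 2·y)    [distributive law]
= (26·y + 36·x·y - 7·y² + 6·x - 5·x² + 8)·(x - 5 - 2·y)    [combine like terms]
= 26·x·y - 130·y - 52·y² + 36·x²·y - 180·x·y - 72·x·y² - 7·x·y² + 35·y² + 14·y³ + 6·x² - 30·x - 12·x·y - 5·x³ + 25·x² + 10·x²·y + 8·x - 40 - 16·y    [distributive law]
= -166·x·y - 146·y - 17·y² + 46·x²·y - 79·x·y² + 14·y³ + 31·x² - 22·x - 5·x³ - 40    [combine like terms]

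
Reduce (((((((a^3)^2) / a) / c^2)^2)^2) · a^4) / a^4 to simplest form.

(((((((a^3)^2) / a) / c^2)^2)^2) · a^4) / a^4
= ((((((a^3)^2) / a) / c^2)^4) · a^4) / a^4    [power of a power]
= ((((((a^3)^2) / a)^4) / ((c^2)^4)) · a^4) / a^4    [power of a quotient]
= ((((((a^3)^2)^4) / (a^4)) / ((c^2)^4)) · a^4) / a^4    [power of a quotient]
= (((((a^3)^8) / (a^4)) / ((c^2)^4)) · a^4) / a^4    [power of a power]
= (((a^24 / (a^4)) / ((c^2)^4)) · a^4) / a^4    [power of a power]
= ((a^20 / ((c^2)^4)) · a^4) / a^4    [quotient of powers]
= ((a^20 / c^8) · a^4) / a^4    [power of a power]
= a^20c^(-8)    [quotient of powers; product of powers]

a^20c^(-8)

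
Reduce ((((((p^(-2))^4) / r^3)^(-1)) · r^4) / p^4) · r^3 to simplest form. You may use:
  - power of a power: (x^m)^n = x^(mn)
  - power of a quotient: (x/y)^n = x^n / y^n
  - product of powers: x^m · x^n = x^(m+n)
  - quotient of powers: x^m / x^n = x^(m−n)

p^4·r^10

((((((p^(-2))^4) / r^3)^(-1)) · r^4) / p^4) · r^3
= ((((((p^(-2))^4)^(-1)) / ((r^3)^(-1))) · r^4) / p^4) · r^3    [power of a quotient]
= (((((p^(-2))^(-4)) / ((r^3)^(-1))) · r^4) / p^4) · r^3    [power of a power]
= (((p^8 / ((r^3)^(-1))) · r^4) / p^4) · r^3    [power of a power]
= (((p^8 / r^(-3)) · r^4) / p^4) · r^3    [power of a power]
= p^4·r^10    [quotient of powers; product of powers]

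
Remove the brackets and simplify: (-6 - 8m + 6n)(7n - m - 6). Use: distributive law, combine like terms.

(-6 - 8m + 6n)(7n - m - 6)
= -42n + 6m + 36 - 56mn + 8m² + 48m + 42n² - 6mn - 36n    [distributive law]
= -78n + 54m + 36 - 62mn + 8m² + 42n²    [combine like terms]

-78n + 54m + 36 - 62mn + 8m² + 42n²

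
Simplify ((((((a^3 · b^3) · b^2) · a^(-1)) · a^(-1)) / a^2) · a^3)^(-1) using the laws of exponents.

a^(-2)·b^(-5)

((((((a^3 · b^3) · b^2) · a^(-1)) · a^(-1)) / a^2) · a^3)^(-1)
= ((((((a^3 · b^3) · b^2) · a^(-1)) · a^(-1)) / a^2)^(-1)) · ((a^3)^(-1))    [power of a product]
= ((((((a^3 · b^3) · b^2) · a^(-1)) · a^(-1))^(-1)) / ((a^2)^(-1))) · ((a^3)^(-1))    [power of a quotient]
= ((((((a^3 · b^3) · b^2) · a^(-1))^(-1)) · ((a^(-1))^(-1))) / ((a^2)^(-1))) · ((a^3)^(-1))    [power of a product]
= ((((((a^3 · b^3) · b^2)^(-1)) · ((a^(-1))^(-1))) · ((a^(-1))^(-1))) / ((a^2)^(-1))) · ((a^3)^(-1))    [power of a product]
= ((((((a^3 · b^3)^(-1)) · ((b^2)^(-1))) · ((a^(-1))^(-1))) · ((a^(-1))^(-1))) / ((a^2)^(-1))) · ((a^3)^(-1))    [power of a product]
= (((((((a^3)^(-1)) · ((b^3)^(-1))) · ((b^2)^(-1))) · ((a^(-1))^(-1))) · ((a^(-1))^(-1))) / ((a^2)^(-1))) · ((a^3)^(-1))    [power of a product]
= (((((a^(-3) · ((b^3)^(-1))) · ((b^2)^(-1))) · ((a^(-1))^(-1))) · ((a^(-1))^(-1))) / ((a^2)^(-1))) · ((a^3)^(-1))    [power of a power]
= (((((a^(-3) · b^(-3)) · ((b^2)^(-1))) · ((a^(-1))^(-1))) · ((a^(-1))^(-1))) / ((a^2)^(-1))) · ((a^3)^(-1))    [power of a power]
= (((((a^(-3) · b^(-3)) · b^(-2)) · ((a^(-1))^(-1))) · ((a^(-1))^(-1))) / ((a^2)^(-1))) · ((a^3)^(-1))    [power of a power]
= (((((a^(-3) · b^(-3)) · b^(-2)) · a) · ((a^(-1))^(-1))) / ((a^2)^(-1))) · ((a^3)^(-1))    [power of a power]
= (((((a^(-3) · b^(-3)) · b^(-2)) · a) · a) / ((a^2)^(-1))) · ((a^3)^(-1))    [power of a power]
= (((((a^(-3) · b^(-3)) · b^(-2)) · a) · a) / a^(-2)) · ((a^3)^(-1))    [power of a power]
= (((((a^(-3) · b^(-3)) · b^(-2)) · a) · a) / a^(-2)) · a^(-3)    [power of a power]
= a^(-2)·b^(-5)    [quotient of powers; product of powers]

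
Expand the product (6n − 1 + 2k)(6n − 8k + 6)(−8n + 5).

(6n − 1 + 2k)(6n − 8k + 6)(−8n + 5)
= (36n² − 48kn + 36n − 6n + 8k − 6 + 12kn − 16k² + 12k)(−8n + 5)    [distributive law]
= (36n² − 36kn + 30n + 20k − 6 − 16k²)(−8n + 5)    [combine like terms]
= −288n³ + 180n² + 288kn² − 180kn − 240n² + 150n − 160kn + 100k + 48n − 30 + 128k²n − 80k²    [distributive law]
= −288n³ − 60n² + 288kn² − 340kn + 198n + 100k − 30 + 128k²n − 80k²    [combine like terms]

−288n³ − 60n² + 288kn² − 340kn + 198n + 100k − 30 + 128k²n − 80k²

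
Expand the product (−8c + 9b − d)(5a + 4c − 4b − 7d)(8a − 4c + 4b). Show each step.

−320a²c − 96ac² + 204abc + 128c³ − 400bc² + 416b²c + 436acd − 208c²d + 444bcd + 360a²b − 108ab² − 144b³ − 492abd − 236b²d − 40a²d + 56ad² − 28cd² + 28bd²

(−8c + 9b − d)(5a + 4c − 4b − 7d)(8a − 4c + 4b)
= (−40ac − 32c² + 32bc + 56cd + 45ab + 36bc − 36b² − 63bd − 5ad − 4cd + 4bd + 7d²)(8a − 4c + 4b)    [distributive law]
= (−40ac − 32c² + 68bc + 52cd + 45ab − 36b² − 59bd − 5ad + 7d²)(8a − 4c + 4b)    [combine like terms]
= −320a²c + 160ac² − 160abc − 256ac² + 128c³ − 128bc² + 544abc − 272bc² + 272b²c + 416acd − 208c²d + 208bcd + 360a²b − 180abc + 180ab² − 288ab² + 144b²c − 144b³ − 472abd + 236bcd − 236b²d − 40a²d + 20acd − 20abd + 56ad² − 28cd² + 28bd²    [distributive law]
= −320a²c − 96ac² + 204abc + 128c³ − 400bc² + 416b²c + 436acd − 208c²d + 444bcd + 360a²b − 108ab² − 144b³ − 492abd − 236b²d − 40a²d + 56ad² − 28cd² + 28bd²    [combine like terms]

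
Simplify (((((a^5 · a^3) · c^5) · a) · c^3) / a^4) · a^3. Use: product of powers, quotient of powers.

a^8c^8

(((((a^5 · a^3) · c^5) · a) · c^3) / a^4) · a^3
= ((((a^8 · c^5) · a) · c^3) / a^4) · a^3    [product of powers]
= a^8c^8    [quotient of powers; product of powers]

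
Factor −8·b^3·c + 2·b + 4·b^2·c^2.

−8·b^3·c + 2·b + 4·b^2·c^2
= 2(−4·b^3·c + b + 2·b^2·c^2)    [factor out 2]
= 2·b(−4·b^2·c + 1 + 2·b·c^2)    [factor out b]

2·b(−4·b^2·c + 1 + 2·b·c^2)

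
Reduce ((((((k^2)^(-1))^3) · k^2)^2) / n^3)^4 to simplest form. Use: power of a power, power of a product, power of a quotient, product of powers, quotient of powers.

k^(-32)n^(-12)

((((((k^2)^(-1))^3) · k^2)^2) / n^3)^4
= ((((((k^2)^(-1))^3) · k^2)^2)^4) / ((n^3)^4)    [power of a quotient]
= (((((k^2)^(-1))^3) · k^2)^8) / ((n^3)^4)    [power of a power]
= (((((k^2)^(-1))^3)^8) · ((k^2)^8)) / ((n^3)^4)    [power of a product]
= ((((k^2)^(-1))^24) · ((k^2)^8)) / ((n^3)^4)    [power of a power]
= (((k^2)^(-24)) · ((k^2)^8)) / ((n^3)^4)    [power of a power]
= (k^(-48) · ((k^2)^8)) / ((n^3)^4)    [power of a power]
= (k^(-48) · k^16) / ((n^3)^4)    [power of a power]
= k^(-32) / ((n^3)^4)    [product of powers]
= k^(-32) / n^12    [power of a power]
= k^(-32)n^(-12)    [quotient of powers]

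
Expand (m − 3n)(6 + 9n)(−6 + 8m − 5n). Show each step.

(m − 3n)(6 + 9n)(−6 + 8m − 5n)
= (6m + 9mn − 18n − 27n^2)(−6 + 8m − 5n)    [distributive law]
= −36m + 48m^2 − 30mn − 54mn + 72m^2n − 45mn^2 + 108n − 144mn + 90n^2 + 162n^2 − 216mn^2 + 135n^3    [distributive law]
= −36m + 48m^2 − 228mn + 72m^2n − 261mn^2 + 108n + 252n^2 + 135n^3    [combine like terms]

−36m + 48m^2 − 228mn + 72m^2n − 261mn^2 + 108n + 252n^2 + 135n^3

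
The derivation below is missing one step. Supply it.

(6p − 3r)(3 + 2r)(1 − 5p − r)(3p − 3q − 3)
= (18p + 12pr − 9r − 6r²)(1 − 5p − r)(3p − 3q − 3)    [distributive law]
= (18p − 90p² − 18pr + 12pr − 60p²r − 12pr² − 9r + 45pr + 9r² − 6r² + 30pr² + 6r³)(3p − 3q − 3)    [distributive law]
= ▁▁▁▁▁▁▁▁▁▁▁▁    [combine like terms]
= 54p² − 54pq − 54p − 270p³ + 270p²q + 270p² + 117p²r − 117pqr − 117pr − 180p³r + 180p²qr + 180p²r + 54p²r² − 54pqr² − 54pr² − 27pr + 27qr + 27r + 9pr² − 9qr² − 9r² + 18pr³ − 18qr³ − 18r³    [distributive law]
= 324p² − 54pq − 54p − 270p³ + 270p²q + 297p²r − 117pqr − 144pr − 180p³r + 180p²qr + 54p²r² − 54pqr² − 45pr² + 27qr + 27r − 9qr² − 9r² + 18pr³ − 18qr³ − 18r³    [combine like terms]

By combine like terms:

(18p − 90p² + 39pr − 60p²r + 18pr² − 9r + 3r² + 6r³)(3p − 3q − 3)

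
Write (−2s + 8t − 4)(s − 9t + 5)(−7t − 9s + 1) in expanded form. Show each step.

(−2s + 8t − 4)(s − 9t + 5)(−7t − 9s + 1)
= (−2s^2 + 18st − 10s + 8st − 72t^2 + 40t − 4s + 36t − 20)(−7t − 9s + 1)    [distributive law]
= (−2s^2 + 26st − 14s − 72t^2 + 76t − 20)(−7t − 9s + 1)    [combine like terms]
= 14s^2t + 18s^3 − 2s^2 − 182st^2 − 234s^2t + 26st + 98st + 126s^2 − 14s + 504t^3 + 648st^2 − 72t^2 − 532t^2 − 684st + 76t + 140t + 180s − 20    [distributive law]
= −220s^2t + 18s^3 + 124s^2 + 466st^2 − 560st + 166s + 504t^3 − 604t^2 + 216t − 20    [combine like terms]

−220s^2t + 18s^3 + 124s^2 + 466st^2 − 560st + 166s + 504t^3 − 604t^2 + 216t − 20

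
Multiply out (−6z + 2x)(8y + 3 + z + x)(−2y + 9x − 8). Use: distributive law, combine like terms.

96y^2z − 424xyz + 420yz − 130xz + 144z + 12yz^2 − 54xz^2 + 48z^2 − 36x^2z − 32xy^2 + 140x^2y − 140xy + 38x^2 − 48x + 18x^3

(−6z + 2x)(8y + 3 + z + x)(−2y + 9x − 8)
= (−48yz − 18z − 6z^2 − 6xz + 16xy + 6x + 2xz + 2x^2)(−2y + 9x − 8)    [distributive law]
= (−48yz − 18z − 6z^2 − 4xz + 16xy + 6x + 2x^2)(−2y + 9x − 8)    [combine like terms]
= 96y^2z − 432xyz + 384yz + 36yz − 162xz + 144z + 12yz^2 − 54xz^2 + 48z^2 + 8xyz − 36x^2z + 32xz − 32xy^2 + 144x^2y − 128xy − 12xy + 54x^2 − 48x − 4x^2y + 18x^3 − 16x^2    [distributive law]
= 96y^2z − 424xyz + 420yz − 130xz + 144z + 12yz^2 − 54xz^2 + 48z^2 − 36x^2z − 32xy^2 + 140x^2y − 140xy + 38x^2 − 48x + 18x^3    [combine like terms]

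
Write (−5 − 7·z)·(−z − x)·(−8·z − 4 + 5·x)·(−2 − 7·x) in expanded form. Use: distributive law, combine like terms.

(−5 − 7·z)·(−z − x)·(−8·z − 4 + 5·x)·(−2 − 7·x)
= (5·z + 5·x + 7·z^2 + 7·x·z)·(−8·z − 4 + 5·x)·(−2 − 7·x)    [distributive law]
= (−40·z^2 − 20·z + 25·x·z − 40·x·z − 20·x + 25·x^2 − 56·z^3 − 28·z^2 + 35·x·z^2 − 56·x·z^2 − 28·x·z + 35·x^2·z)·(−2 − 7·x)    [distributive law]
= (−68·z^2 − 20·z − 43·x·z − 20·x + 25·x^2 − 56·z^3 − 21·x·z^2 + 35·x^2·z)·(−2 − 7·x)    [combine like terms]
= 136·z^2 + 476·x·z^2 + 40·z + 140·x·z + 86·x·z + 301·x^2·z + 40·x + 140·x^2 − 50·x^2 − 175·x^3 + 112·z^3 + 392·x·z^3 + 42·x·z^2 + 147·x^2·z^2 − 70·x^2·z − 245·x^3·z    [distributive law]
= 136·z^2 + 518·x·z^2 + 40·z + 226·x·z + 231·x^2·z + 40·x + 90·x^2 − 175·x^3 + 112·z^3 + 392·x·z^3 + 147·x^2·z^2 − 245·x^3·z    [combine like terms]

136·z^2 + 518·x·z^2 + 40·z + 226·x·z + 231·x^2·z + 40·x + 90·x^2 − 175·x^3 + 112·z^3 + 392·x·z^3 + 147·x^2·z^2 − 245·x^3·z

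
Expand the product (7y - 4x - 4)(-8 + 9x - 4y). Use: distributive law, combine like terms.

-40y + 79xy - 28y² - 4x - 36x² + 32

(7y - 4x - 4)(-8 + 9x - 4y)
= -56y + 63xy - 28y² + 32x - 36x² + 16xy + 32 - 36x + 16y    [distributive law]
= -40y + 79xy - 28y² - 4x - 36x² + 32    [combine like terms]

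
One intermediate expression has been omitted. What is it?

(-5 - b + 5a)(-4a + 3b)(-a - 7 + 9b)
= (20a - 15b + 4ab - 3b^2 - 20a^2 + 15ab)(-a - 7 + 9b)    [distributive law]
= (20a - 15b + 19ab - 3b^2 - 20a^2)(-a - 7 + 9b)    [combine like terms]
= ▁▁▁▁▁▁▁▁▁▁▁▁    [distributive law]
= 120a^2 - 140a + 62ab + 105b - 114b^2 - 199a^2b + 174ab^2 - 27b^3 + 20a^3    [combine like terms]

By distributive law:

-20a^2 - 140a + 180ab + 15ab + 105b - 135b^2 - 19a^2b - 133ab + 171ab^2 + 3ab^2 + 21b^2 - 27b^3 + 20a^3 + 140a^2 - 180a^2b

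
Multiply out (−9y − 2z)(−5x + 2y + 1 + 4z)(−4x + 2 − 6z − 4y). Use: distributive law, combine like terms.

(−9y − 2z)(−5x + 2y + 1 + 4z)(−4x + 2 − 6z − 4y)
= (45xy − 18y^2 − 9y − 36yz + 10xz − 4yz − 2z − 8z^2)(−4x + 2 − 6z − 4y)    [distributive law]
= (45xy − 18y^2 − 9y − 40yz + 10xz − 2z − 8z^2)(−4x + 2 − 6z − 4y)    [combine like terms]
= −180x^2y + 90xy − 270xyz − 180xy^2 + 72xy^2 − 36y^2 + 108y^2z + 72y^3 + 36xy − 18y + 54yz + 36y^2 + 160xyz − 80yz + 240yz^2 + 160y^2z − 40x^2z + 20xz − 60xz^2 − 40xyz + 8xz − 4z + 12z^2 + 8yz + 32xz^2 − 16z^2 + 48z^3 + 32yz^2    [distributive law]
= −180x^2y + 126xy − 150xyz − 108xy^2 + 268y^2z + 72y^3 − 18y − 18yz + 272yz^2 − 40x^2z + 28xz − 28xz^2 − 4z − 4z^2 + 48z^3    [combine like terms]

−180x^2y + 126xy − 150xyz − 108xy^2 + 268y^2z + 72y^3 − 18y − 18yz + 272yz^2 − 40x^2z + 28xz − 28xz^2 − 4z − 4z^2 + 48z^3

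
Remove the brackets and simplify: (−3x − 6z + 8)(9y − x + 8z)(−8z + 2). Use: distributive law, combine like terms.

216xyz − 54xy − 24x^2z + 6x^2 + 144xz^2 + 28xz + 432yz^2 − 684yz + 384z^3 − 608z^2 + 144y − 16x + 128z

(−3x − 6z + 8)(9y − x + 8z)(−8z + 2)
= (−27xy + 3x^2 − 24xz − 54yz + 6xz − 48z^2 + 72y − 8x + 64z)(−8z + 2)    [distributive law]
= (−27xy + 3x^2 − 18xz − 54yz − 48z^2 + 72y − 8x + 64z)(−8z + 2)    [combine like terms]
= 216xyz − 54xy − 24x^2z + 6x^2 + 144xz^2 − 36xz + 432yz^2 − 108yz + 384z^3 − 96z^2 − 576yz + 144y + 64xz − 16x − 512z^2 + 128z    [distributive law]
= 216xyz − 54xy − 24x^2z + 6x^2 + 144xz^2 + 28xz + 432yz^2 − 684yz + 384z^3 − 608z^2 + 144y − 16x + 128z    [combine like terms]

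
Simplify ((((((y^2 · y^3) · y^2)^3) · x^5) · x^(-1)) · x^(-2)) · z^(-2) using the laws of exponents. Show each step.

((((((y^2 · y^3) · y^2)^3) · x^5) · x^(-1)) · x^(-2)) · z^(-2)
= ((((((y^2 · y^3)^3) · ((y^2)^3)) · x^5) · x^(-1)) · x^(-2)) · z^(-2)    [power of a product]
= (((((((y^2)^3) · ((y^3)^3)) · ((y^2)^3)) · x^5) · x^(-1)) · x^(-2)) · z^(-2)    [power of a product]
= (((((y^6 · ((y^3)^3)) · ((y^2)^3)) · x^5) · x^(-1)) · x^(-2)) · z^(-2)    [power of a power]
= (((((y^6 · y^9) · ((y^2)^3)) · x^5) · x^(-1)) · x^(-2)) · z^(-2)    [power of a power]
= ((((y^15 · ((y^2)^3)) · x^5) · x^(-1)) · x^(-2)) · z^(-2)    [product of powers]
= ((((y^15 · y^6) · x^5) · x^(-1)) · x^(-2)) · z^(-2)    [power of a power]
= (((y^21 · x^5) · x^(-1)) · x^(-2)) · z^(-2)    [product of powers]
= x^2y^21z^(-2)    [product of powers]

x^2y^21z^(-2)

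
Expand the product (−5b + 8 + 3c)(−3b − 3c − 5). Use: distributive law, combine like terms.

15b² + 6bc + b − 39c − 40 − 9c²

(−5b + 8 + 3c)(−3b − 3c − 5)
= 15b² + 15bc + 25b − 24b − 24c − 40 − 9bc − 9c² − 15c    [distributive law]
= 15b² + 6bc + b − 39c − 40 − 9c²    [combine like terms]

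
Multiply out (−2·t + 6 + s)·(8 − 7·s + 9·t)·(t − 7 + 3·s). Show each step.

164·t^2 − 218·t − 81·s·t − 31·s·t^2 + 62·s^2·t − 18·t^3 − 336 + 382·s − 53·s^2 − 21·s^3

(−2·t + 6 + s)·(8 − 7·s + 9·t)·(t − 7 + 3·s)
= (−16·t + 14·s·t − 18·t^2 + 48 − 42·s + 54·t + 8·s − 7·s^2 + 9·s·t)·(t − 7 + 3·s)    [distributive law]
= (38·t + 23·s·t − 18·t^2 + 48 − 34·s − 7·s^2)·(t − 7 + 3·s)    [combine like terms]
= 38·t^2 − 266·t + 114·s·t + 23·s·t^2 − 161·s·t + 69·s^2·t − 18·t^3 + 126·t^2 − 54·s·t^2 + 48·t − 336 + 144·s − 34·s·t + 238·s − 102·s^2 − 7·s^2·t + 49·s^2 − 21·s^3    [distributive law]
= 164·t^2 − 218·t − 81·s·t − 31·s·t^2 + 62·s^2·t − 18·t^3 − 336 + 382·s − 53·s^2 − 21·s^3    [combine like terms]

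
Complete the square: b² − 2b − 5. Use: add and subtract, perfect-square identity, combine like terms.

(b − 1)² − 6

b² − 2b − 5
= b² − 2b + 1 − 1 − 5    [add and subtract 1]
= (b − 1)² − 1 − 5    [perfect-square identity]
= (b − 1)² − 6    [combine constants]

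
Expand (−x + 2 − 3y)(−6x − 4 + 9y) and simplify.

6x² − 8x + 9xy − 8 + 30y − 27y²

(−x + 2 − 3y)(−6x − 4 + 9y)
= 6x² + 4x − 9xy − 12x − 8 + 18y + 18xy + 12y − 27y²    [distributive law]
= 6x² − 8x + 9xy − 8 + 30y − 27y²    [combine like terms]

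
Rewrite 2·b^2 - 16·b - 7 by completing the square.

2·b^2 - 16·b - 7
= 2(b^2 - 8·b) - 7    [factor out 2 from the b-terms]
= 2(b^2 - 8·b + 16 - 16) - 7    [add and subtract 16 inside the bracket]
= 2(b - 4)^2 - 32 - 7    [perfect-square identity]
= 2(b - 4)^2 - 39    [combine constants]

2(b - 4)^2 - 39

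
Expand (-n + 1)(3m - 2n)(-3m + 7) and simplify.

9m²n - 15mn - 6mn² + 14n² - 9m² + 21m - 14n

(-n + 1)(3m - 2n)(-3m + 7)
= (-3mn + 2n² + 3m - 2n)(-3m + 7)    [distributive law]
= 9m²n - 21mn - 6mn² + 14n² - 9m² + 21m + 6mn - 14n    [distributive law]
= 9m²n - 15mn - 6mn² + 14n² - 9m² + 21m - 14n    [combine like terms]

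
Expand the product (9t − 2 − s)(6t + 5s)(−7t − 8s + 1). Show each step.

−378t³ − 705st² + 138t² − 277s²t + 205st − 12t + 75s² − 10s + 40s³

(9t − 2 − s)(6t + 5s)(−7t − 8s + 1)
= (54t² + 45st − 12t − 10s − 6st − 5s²)(−7t − 8s + 1)    [distributive law]
= (54t² + 39st − 12t − 10s − 5s²)(−7t − 8s + 1)    [combine like terms]
= −378t³ − 432st² + 54t² − 273st² − 312s²t + 39st + 84t² + 96st − 12t + 70st + 80s² − 10s + 35s²t + 40s³ − 5s²    [distributive law]
= −378t³ − 705st² + 138t² − 277s²t + 205st − 12t + 75s² − 10s + 40s³    [combine like terms]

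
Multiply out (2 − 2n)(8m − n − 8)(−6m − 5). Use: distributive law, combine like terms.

(2 − 2n)(8m − n − 8)(−6m − 5)
= (16m − 2n − 16 − 16mn + 2n^2 + 16n)(−6m − 5)    [distributive law]
= (16m + 14n − 16 − 16mn + 2n^2)(−6m − 5)    [combine like terms]
= −96m^2 − 80m − 84mn − 70n + 96m + 80 + 96m^2n + 80mn − 12mn^2 − 10n^2    [distributive law]
= −96m^2 + 16m − 4mn − 70n + 80 + 96m^2n − 12mn^2 − 10n^2    [combine like terms]

−96m^2 + 16m − 4mn − 70n + 80 + 96m^2n − 12mn^2 − 10n^2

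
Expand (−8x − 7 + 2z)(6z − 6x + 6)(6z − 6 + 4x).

−312xz^2 + 204xz + 48x^2z − 312x^2 + 192x^3 − 132x − 252z^2 − 72z + 252 + 72z^3

(−8x − 7 + 2z)(6z − 6x + 6)(6z − 6 + 4x)
= (−48xz + 48x^2 − 48x − 42z + 42x − 42 + 12z^2 − 12xz + 12z)(6z − 6 + 4x)    [distributive law]
= (−60xz + 48x^2 − 6x − 30z − 42 + 12z^2)(6z − 6 + 4x)    [combine like terms]
= −360xz^2 + 360xz − 240x^2z + 288x^2z − 288x^2 + 192x^3 − 36xz + 36x − 24x^2 − 180z^2 + 180z − 120xz − 252z + 252 − 168x + 72z^3 − 72z^2 + 48xz^2    [distributive law]
= −312xz^2 + 204xz + 48x^2z − 312x^2 + 192x^3 − 132x − 252z^2 − 72z + 252 + 72z^3    [combine like terms]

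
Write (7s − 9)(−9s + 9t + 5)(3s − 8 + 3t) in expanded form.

−189s^3 + 852s^2 − 399st + 189st^2 − 1063s + 513t − 243t^2 + 360

(7s − 9)(−9s + 9t + 5)(3s − 8 + 3t)
= (−63s^2 + 63st + 35s + 81s − 81t − 45)(3s − 8 + 3t)    [distributive law]
= (−63s^2 + 63st + 116s − 81t − 45)(3s − 8 + 3t)    [combine like terms]
= −189s^3 + 504s^2 − 189s^2t + 189s^2t − 504st + 189st^2 + 348s^2 − 928s + 348st − 243st + 648t − 243t^2 − 135s + 360 − 135t    [distributive law]
= −189s^3 + 852s^2 − 399st + 189st^2 − 1063s + 513t − 243t^2 + 360    [combine like terms]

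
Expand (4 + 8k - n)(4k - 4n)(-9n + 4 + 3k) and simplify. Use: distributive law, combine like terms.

(4 + 8k - n)(4k - 4n)(-9n + 4 + 3k)
= (16k - 16n + 32k^2 - 32kn - 4kn + 4n^2)(-9n + 4 + 3k)    [distributive law]
= (16k - 16n + 32k^2 - 36kn + 4n^2)(-9n + 4 + 3k)    [combine like terms]
= -144kn + 64k + 48k^2 + 144n^2 - 64n - 48kn - 288k^2n + 128k^2 + 96k^3 + 324kn^2 - 144kn - 108k^2n - 36n^3 + 16n^2 + 12kn^2    [distributive law]
= -336kn + 64k + 176k^2 + 160n^2 - 64n - 396k^2n + 96k^3 + 336kn^2 - 36n^3    [combine like terms]

-336kn + 64k + 176k^2 + 160n^2 - 64n - 396k^2n + 96k^3 + 336kn^2 - 36n^3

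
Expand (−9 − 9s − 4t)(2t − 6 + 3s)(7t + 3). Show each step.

(−9 − 9s − 4t)(2t − 6 + 3s)(7t + 3)
= (−18t + 54 − 27s − 18st + 54s − 27s^2 − 8t^2 + 24t − 12st)(7t + 3)    [distributive law]
= (6t + 54 + 27s − 30st − 27s^2 − 8t^2)(7t + 3)    [combine like terms]
= 42t^2 + 18t + 378t + 162 + 189st + 81s − 210st^2 − 90st − 189s^2t − 81s^2 − 56t^3 − 24t^2    [distributive law]
= 18t^2 + 396t + 162 + 99st + 81s − 210st^2 − 189s^2t − 81s^2 − 56t^3    [combine like terms]

18t^2 + 396t + 162 + 99st + 81s − 210st^2 − 189s^2t − 81s^2 − 56t^3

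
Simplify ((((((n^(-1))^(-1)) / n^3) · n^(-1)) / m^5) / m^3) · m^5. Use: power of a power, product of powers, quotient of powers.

m^(-3)·n^(-3)

((((((n^(-1))^(-1)) / n^3) · n^(-1)) / m^5) / m^3) · m^5
= ((((n / n^3) · n^(-1)) / m^5) / m^3) · m^5    [power of a power]
= (((n^(-2) · n^(-1)) / m^5) / m^3) · m^5    [quotient of powers]
= ((n^(-3) / m^5) / m^3) · m^5    [product of powers]
= m^(-3)·n^(-3)    [quotient of powers; product of powers]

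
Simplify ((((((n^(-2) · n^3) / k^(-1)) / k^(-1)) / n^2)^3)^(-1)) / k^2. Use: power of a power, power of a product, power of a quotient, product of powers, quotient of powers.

k^(-8)·n^3

((((((n^(-2) · n^3) / k^(-1)) / k^(-1)) / n^2)^3)^(-1)) / k^2
= (((((n^(-2) · n^3) / k^(-1)) / k^(-1)) / n^2)^(-3)) / k^2    [power of a power]
= (((((n^(-2) · n^3) / k^(-1)) / k^(-1))^(-3)) / ((n^2)^(-3))) / k^2    [power of a quotient]
= (((((n^(-2) · n^3) / k^(-1))^(-3)) / ((k^(-1))^(-3))) / ((n^2)^(-3))) / k^2    [power of a quotient]
= (((((n^(-2) · n^3)^(-3)) / ((k^(-1))^(-3))) / ((k^(-1))^(-3))) / ((n^2)^(-3))) / k^2    [power of a quotient]
= ((((((n^(-2))^(-3)) · ((n^3)^(-3))) / ((k^(-1))^(-3))) / ((k^(-1))^(-3))) / ((n^2)^(-3))) / k^2    [power of a product]
= ((((n^6 · ((n^3)^(-3))) / ((k^(-1))^(-3))) / ((k^(-1))^(-3))) / ((n^2)^(-3))) / k^2    [power of a power]
= ((((n^6 · n^(-9)) / ((k^(-1))^(-3))) / ((k^(-1))^(-3))) / ((n^2)^(-3))) / k^2    [power of a power]
= (((n^(-3) / ((k^(-1))^(-3))) / ((k^(-1))^(-3))) / ((n^2)^(-3))) / k^2    [product of powers]
= (((n^(-3) / k^3) / ((k^(-1))^(-3))) / ((n^2)^(-3))) / k^2    [power of a power]
= (((n^(-3) / k^3) / k^3) / ((n^2)^(-3))) / k^2    [power of a power]
= (((n^(-3) / k^3) / k^3) / n^(-6)) / k^2    [power of a power]
= k^(-8)·n^3    [quotient of powers; product of powers]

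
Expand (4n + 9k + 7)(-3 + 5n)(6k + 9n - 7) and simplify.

(4n + 9k + 7)(-3 + 5n)(6k + 9n - 7)
= (-12n + 20n^2 - 27k + 45kn - 21 + 35n)(6k + 9n - 7)    [distributive law]
= (23n + 20n^2 - 27k + 45kn - 21)(6k + 9n - 7)    [combine like terms]
= 138kn + 207n^2 - 161n + 120kn^2 + 180n^3 - 140n^2 - 162k^2 - 243kn + 189k + 270k^2n + 405kn^2 - 315kn - 126k - 189n + 147    [distributive law]
= -420kn + 67n^2 - 350n + 525kn^2 + 180n^3 - 162k^2 + 63k + 270k^2n + 147    [combine like terms]

-420kn + 67n^2 - 350n + 525kn^2 + 180n^3 - 162k^2 + 63k + 270k^2n + 147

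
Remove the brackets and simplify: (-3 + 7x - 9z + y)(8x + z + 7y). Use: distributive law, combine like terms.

(-3 + 7x - 9z + y)(8x + z + 7y)
= -24x - 3z - 21y + 56x^2 + 7xz + 49xy - 72xz - 9z^2 - 63yz + 8xy + yz + 7y^2    [distributive law]
= -24x - 3z - 21y + 56x^2 - 65xz + 57xy - 9z^2 - 62yz + 7y^2    [combine like terms]

-24x - 3z - 21y + 56x^2 - 65xz + 57xy - 9z^2 - 62yz + 7y^2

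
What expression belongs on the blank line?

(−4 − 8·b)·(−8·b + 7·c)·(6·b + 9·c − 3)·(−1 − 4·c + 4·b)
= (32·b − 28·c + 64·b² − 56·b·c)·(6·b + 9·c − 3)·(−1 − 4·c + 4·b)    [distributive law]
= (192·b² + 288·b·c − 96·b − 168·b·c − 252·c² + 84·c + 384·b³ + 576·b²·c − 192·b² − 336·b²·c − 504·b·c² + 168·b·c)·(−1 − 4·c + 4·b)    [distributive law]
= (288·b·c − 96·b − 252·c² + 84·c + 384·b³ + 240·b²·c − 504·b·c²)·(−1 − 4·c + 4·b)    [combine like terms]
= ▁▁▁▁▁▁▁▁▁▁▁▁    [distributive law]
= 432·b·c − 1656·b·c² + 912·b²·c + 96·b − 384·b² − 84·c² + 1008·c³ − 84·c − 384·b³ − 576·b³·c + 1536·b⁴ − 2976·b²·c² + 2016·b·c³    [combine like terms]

After distributive law, the bracketed line is:

−288·b·c − 1152·b·c² + 1152·b²·c + 96·b + 384·b·c − 384·b² + 252·c² + 1008·c³ − 1008·b·c² − 84·c − 336·c² + 336·b·c − 384·b³ − 1536·b³·c + 1536·b⁴ − 240·b²·c − 960·b²·c² + 960·b³·c + 504·b·c² + 2016·b·c³ − 2016·b²·c²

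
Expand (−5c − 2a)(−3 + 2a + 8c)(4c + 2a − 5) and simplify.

(−5c − 2a)(−3 + 2a + 8c)(4c + 2a − 5)
= (15c − 10ac − 40c^2 + 6a − 4a^2 − 16ac)(4c + 2a − 5)    [distributive law]
= (15c − 26ac − 40c^2 + 6a − 4a^2)(4c + 2a − 5)    [combine like terms]
= 60c^2 + 30ac − 75c − 104ac^2 − 52a^2c + 130ac − 160c^3 − 80ac^2 + 200c^2 + 24ac + 12a^2 − 30a − 16a^2c − 8a^3 + 20a^2    [distributive law]
= 260c^2 + 184ac − 75c − 184ac^2 − 68a^2c − 160c^3 + 32a^2 − 30a − 8a^3    [combine like terms]

260c^2 + 184ac − 75c − 184ac^2 − 68a^2c − 160c^3 + 32a^2 − 30a − 8a^3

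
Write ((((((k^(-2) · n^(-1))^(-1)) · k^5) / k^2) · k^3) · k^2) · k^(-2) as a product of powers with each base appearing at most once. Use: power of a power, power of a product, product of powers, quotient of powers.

((((((k^(-2) · n^(-1))^(-1)) · k^5) / k^2) · k^3) · k^2) · k^(-2)
= (((((((k^(-2))^(-1)) · ((n^(-1))^(-1))) · k^5) / k^2) · k^3) · k^2) · k^(-2)    [power of a product]
= (((((k^2 · ((n^(-1))^(-1))) · k^5) / k^2) · k^3) · k^2) · k^(-2)    [power of a power]
= (((((k^2 · n) · k^5) / k^2) · k^3) · k^2) · k^(-2)    [power of a power]
= k^8·n    [quotient of powers; product of powers]

k^8·n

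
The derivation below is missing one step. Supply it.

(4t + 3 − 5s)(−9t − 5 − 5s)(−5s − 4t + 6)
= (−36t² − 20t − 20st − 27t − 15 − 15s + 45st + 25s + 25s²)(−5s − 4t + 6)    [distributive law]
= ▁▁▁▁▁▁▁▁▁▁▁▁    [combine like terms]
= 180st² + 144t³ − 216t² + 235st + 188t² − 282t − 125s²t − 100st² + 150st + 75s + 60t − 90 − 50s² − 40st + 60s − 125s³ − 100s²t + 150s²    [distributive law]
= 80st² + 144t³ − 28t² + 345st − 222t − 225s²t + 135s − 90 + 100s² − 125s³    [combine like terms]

By combine like terms:

(−36t² − 47t + 25st − 15 + 10s + 25s²)(−5s − 4t + 6)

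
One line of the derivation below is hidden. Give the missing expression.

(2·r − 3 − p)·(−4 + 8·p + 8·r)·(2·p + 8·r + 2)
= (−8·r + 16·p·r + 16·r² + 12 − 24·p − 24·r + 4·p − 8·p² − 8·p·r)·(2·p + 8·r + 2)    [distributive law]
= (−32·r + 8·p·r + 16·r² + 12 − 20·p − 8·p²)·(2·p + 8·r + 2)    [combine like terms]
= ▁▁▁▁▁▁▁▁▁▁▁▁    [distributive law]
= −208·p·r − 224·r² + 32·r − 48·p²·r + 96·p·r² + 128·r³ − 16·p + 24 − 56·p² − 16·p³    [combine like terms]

By distributive law:

−64·p·r − 256·r² − 64·r + 16·p²·r + 64·p·r² + 16·p·r + 32·p·r² + 128·r³ + 32·r² + 24·p + 96·r + 24 − 40·p² − 160·p·r − 40·p − 16·p³ − 64·p²·r − 16·p²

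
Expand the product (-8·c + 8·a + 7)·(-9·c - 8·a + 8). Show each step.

72·c^2 - 8·a·c - 127·c - 64·a^2 + 8·a + 56

(-8·c + 8·a + 7)·(-9·c - 8·a + 8)
= 72·c^2 + 64·a·c - 64·c - 72·a·c - 64·a^2 + 64·a - 63·c - 56·a + 56    [distributive law]
= 72·c^2 - 8·a·c - 127·c - 64·a^2 + 8·a + 56    [combine like terms]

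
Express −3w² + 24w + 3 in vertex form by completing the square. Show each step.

−3(w − 4)² + 51

−3w² + 24w + 3
= −3(w² − 8w) + 3    [factor out -3 from the w-terms]
= −3(w² − 8w + 16 − 16) + 3    [add and subtract 16 inside the bracket]
= −3(w − 4)² + 48 + 3    [perfect-square identity]
= −3(w − 4)² + 51    [combine constants]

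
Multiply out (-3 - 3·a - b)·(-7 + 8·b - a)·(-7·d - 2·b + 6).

-147·d - 144·b + 126 + 119·b·d - 14·b² - 168·a·d - 186·a·b + 144·a + 161·a·b·d + 46·a·b² - 21·a²·d - 6·a²·b + 18·a² + 56·b²·d + 16·b³

(-3 - 3·a - b)·(-7 + 8·b - a)·(-7·d - 2·b + 6)
= (21 - 24·b + 3·a + 21·a - 24·a·b + 3·a² + 7·b - 8·b² + a·b)·(-7·d - 2·b + 6)    [distributive law]
= (21 - 17·b + 24·a - 23·a·b + 3·a² - 8·b²)·(-7·d - 2·b + 6)    [combine like terms]
= -147·d - 42·b + 126 + 119·b·d + 34·b² - 102·b - 168·a·d - 48·a·b + 144·a + 161·a·b·d + 46·a·b² - 138·a·b - 21·a²·d - 6·a²·b + 18·a² + 56·b²·d + 16·b³ - 48·b²    [distributive law]
= -147·d - 144·b + 126 + 119·b·d - 14·b² - 168·a·d - 186·a·b + 144·a + 161·a·b·d + 46·a·b² - 21·a²·d - 6·a²·b + 18·a² + 56·b²·d + 16·b³    [combine like terms]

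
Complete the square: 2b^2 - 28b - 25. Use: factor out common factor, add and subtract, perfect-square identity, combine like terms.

2(b - 7)^2 - 123

2b^2 - 28b - 25
= 2(b^2 - 14b) - 25    [factor out 2 from the b-terms]
= 2(b^2 - 14b + 49 - 49) - 25    [add and subtract 49 inside the bracket]
= 2(b - 7)^2 - 98 - 25    [perfect-square identity]
= 2(b - 7)^2 - 123    [combine constants]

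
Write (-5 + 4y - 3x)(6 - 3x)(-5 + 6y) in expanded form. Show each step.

(-5 + 4y - 3x)(6 - 3x)(-5 + 6y)
= (-30 + 15x + 24y - 12xy - 18x + 9x^2)(-5 + 6y)    [distributive law]
= (-30 - 3x + 24y - 12xy + 9x^2)(-5 + 6y)    [combine like terms]
= 150 - 180y + 15x - 18xy - 120y + 144y^2 + 60xy - 72xy^2 - 45x^2 + 54x^2y    [distributive law]
= 150 - 300y + 15x + 42xy + 144y^2 - 72xy^2 - 45x^2 + 54x^2y    [combine like terms]

150 - 300y + 15x + 42xy + 144y^2 - 72xy^2 - 45x^2 + 54x^2y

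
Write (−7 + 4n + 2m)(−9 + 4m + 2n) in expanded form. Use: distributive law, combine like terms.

(−7 + 4n + 2m)(−9 + 4m + 2n)
= 63 − 28m − 14n − 36n + 16mn + 8n^2 − 18m + 8m^2 + 4mn    [distributive law]
= 63 − 46m − 50n + 20mn + 8n^2 + 8m^2    [combine like terms]

63 − 46m − 50n + 20mn + 8n^2 + 8m^2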